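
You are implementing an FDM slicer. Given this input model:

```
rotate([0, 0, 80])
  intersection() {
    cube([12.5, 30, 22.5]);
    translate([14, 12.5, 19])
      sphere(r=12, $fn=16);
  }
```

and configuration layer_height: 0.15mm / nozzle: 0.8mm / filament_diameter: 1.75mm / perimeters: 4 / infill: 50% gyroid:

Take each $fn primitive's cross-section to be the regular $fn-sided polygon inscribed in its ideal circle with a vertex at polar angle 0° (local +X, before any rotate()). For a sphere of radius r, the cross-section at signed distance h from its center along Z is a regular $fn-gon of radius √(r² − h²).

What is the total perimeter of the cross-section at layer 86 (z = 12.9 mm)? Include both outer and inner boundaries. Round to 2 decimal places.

49.27 mm

At z = 12.9 mm: the cube (footprint 12.5×30) is included at this height (perimeter 85.00 mm); the sphere at (14, 12.5): section is a regular 16-gon, circumradius = √(r²−h²) = √(12²−6.1²) = 10.334 (perimeter = 2·16·10.334·sin(180°/16) = 64.51 mm); Keeping only the common overlap: the r=12 sphere at (14, 12.5) partially overlaps the 12.5×30 cube; clipping to the common part keeps 132.91 mm² — boundary = 49.27 mm; (whole slice rotated 80° about Z — lengths, areas and connectivity unchanged). Overall, the cross-section is a single solid region. Total boundary length (outer) = 49.27 mm.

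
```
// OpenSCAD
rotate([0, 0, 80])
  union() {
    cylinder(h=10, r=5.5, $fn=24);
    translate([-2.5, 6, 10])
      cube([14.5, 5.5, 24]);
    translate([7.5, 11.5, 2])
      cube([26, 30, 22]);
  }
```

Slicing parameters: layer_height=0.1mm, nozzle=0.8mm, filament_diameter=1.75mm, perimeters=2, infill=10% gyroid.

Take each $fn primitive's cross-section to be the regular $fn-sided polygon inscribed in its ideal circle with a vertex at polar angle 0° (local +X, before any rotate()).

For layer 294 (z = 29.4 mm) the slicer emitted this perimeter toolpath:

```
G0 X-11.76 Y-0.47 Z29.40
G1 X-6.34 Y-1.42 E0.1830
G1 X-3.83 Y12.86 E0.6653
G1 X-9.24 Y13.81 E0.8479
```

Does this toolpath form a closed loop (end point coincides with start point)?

no

Start point (G0): (-11.76, -0.47). End point (last G1): the path does not return to the start — open.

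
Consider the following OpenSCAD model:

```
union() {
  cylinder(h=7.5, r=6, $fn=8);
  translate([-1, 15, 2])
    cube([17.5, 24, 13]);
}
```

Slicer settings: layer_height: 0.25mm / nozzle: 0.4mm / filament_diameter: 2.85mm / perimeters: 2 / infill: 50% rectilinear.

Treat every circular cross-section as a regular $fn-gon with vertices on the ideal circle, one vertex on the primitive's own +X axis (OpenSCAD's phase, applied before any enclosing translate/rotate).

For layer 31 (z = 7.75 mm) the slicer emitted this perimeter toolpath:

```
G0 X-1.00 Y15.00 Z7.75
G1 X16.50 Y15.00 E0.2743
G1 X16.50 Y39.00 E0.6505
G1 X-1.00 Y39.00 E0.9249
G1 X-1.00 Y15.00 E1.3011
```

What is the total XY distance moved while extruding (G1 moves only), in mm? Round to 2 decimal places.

83.00 mm

Sum the Euclidean lengths of each G1 segment: total = 83.00 mm.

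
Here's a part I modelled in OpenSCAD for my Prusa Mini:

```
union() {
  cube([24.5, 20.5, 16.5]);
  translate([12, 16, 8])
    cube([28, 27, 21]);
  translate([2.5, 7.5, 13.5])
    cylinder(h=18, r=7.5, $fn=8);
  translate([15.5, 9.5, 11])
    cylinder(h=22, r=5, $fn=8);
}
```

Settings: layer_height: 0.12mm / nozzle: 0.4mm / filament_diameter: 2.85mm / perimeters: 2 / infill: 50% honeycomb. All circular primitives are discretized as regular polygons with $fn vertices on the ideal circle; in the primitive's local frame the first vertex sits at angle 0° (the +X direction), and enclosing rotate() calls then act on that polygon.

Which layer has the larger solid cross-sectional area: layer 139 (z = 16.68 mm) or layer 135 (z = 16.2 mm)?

layer 135 (z = 16.2 mm)

Layer 139 (z = 16.68): the cube is absent (z outside [0, 16.5]); the cube at (12, 16) (footprint 28×27) is included at this height (area 756.00 mm²); the r=7.5 cylinder at (2.5, 7.5) gives a regular 8-gon of circumradius 7.5 (constant along its height) (area = (8/2)·7.500²·sin(360°/8) = 159.10 mm²); the r=5 cylinder at (15.5, 9.5) gives a regular 8-gon of circumradius 5 (constant along its height) (area = (8/2)·5.000²·sin(360°/8) = 70.71 mm²); Taking the union: the 3 present regions are separate (no shared area or edge), so areas and boundary lengths simply add and each stays a separate island — area = 985.81 mm². So its area = 985.81 mm². Layer 135 (z = 16.2): the cube is present — its section is the full 24.5×20.5 rectangle (area 502.25 mm²); the 28×27 cube at (12, 16) contributes its full rectangle (area 756.00 mm²); the r=7.5 cylinder at (2.5, 7.5) gives a regular 8-gon of circumradius 7.5 (constant along its height) (area = (8/2)·7.500²·sin(360°/8) = 159.10 mm²); the r=5 cylinder at (15.5, 9.5) contributes a regular 8-gon of circumradius 5 (area = (8/2)·5.000²·sin(360°/8) = 70.71 mm²); Taking the union: the regions partially overlap — summed areas 1488.06 mm² minus the doubly-counted overlap 241.42 mm² gives 1246.64 mm² — area = 1246.64 mm². So its area = 1246.64 mm². Layer 135 is larger (1246.64 vs 985.81 mm²).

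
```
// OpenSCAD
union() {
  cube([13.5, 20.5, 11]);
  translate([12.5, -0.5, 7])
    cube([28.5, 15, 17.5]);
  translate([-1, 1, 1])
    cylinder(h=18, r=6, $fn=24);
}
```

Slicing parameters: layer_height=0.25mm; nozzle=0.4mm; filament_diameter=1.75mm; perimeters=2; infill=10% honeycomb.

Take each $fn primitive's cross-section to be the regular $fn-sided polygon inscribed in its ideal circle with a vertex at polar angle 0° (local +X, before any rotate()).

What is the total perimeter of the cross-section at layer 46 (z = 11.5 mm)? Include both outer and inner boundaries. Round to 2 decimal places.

124.59 mm

At z = 11.5 mm: the cube is absent (z outside [0, 11]); the 28.5×15 cube at (12.5, -0.5) contributes its full rectangle (perimeter 87.00 mm); the r=6 cylinder at (-1, 1) gives a regular 24-gon of circumradius 6 (constant along its height) (perimeter = 2·24·6.000·sin(180°/24) = 37.59 mm); Merging all regions: the 2 present regions are separate (no shared area or edge), so areas and boundary lengths simply add and each stays a separate island — boundary = 124.59 mm. Overall, the cross-section has 2 separate islands. Total boundary length (outer) = 124.59 mm.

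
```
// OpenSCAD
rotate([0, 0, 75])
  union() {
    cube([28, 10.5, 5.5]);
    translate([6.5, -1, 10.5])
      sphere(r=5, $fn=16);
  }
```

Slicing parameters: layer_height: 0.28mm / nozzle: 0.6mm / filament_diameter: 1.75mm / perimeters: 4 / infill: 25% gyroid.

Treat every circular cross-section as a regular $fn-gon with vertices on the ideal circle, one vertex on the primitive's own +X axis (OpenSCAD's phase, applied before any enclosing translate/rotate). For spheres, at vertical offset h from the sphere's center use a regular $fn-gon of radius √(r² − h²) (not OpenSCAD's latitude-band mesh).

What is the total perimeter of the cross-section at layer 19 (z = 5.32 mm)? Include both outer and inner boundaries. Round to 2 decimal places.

77.00 mm

At z = 5.32 mm: the 28×10.5 cube contributes its full rectangle (perimeter 77.00 mm); the sphere at (6.5, -1) is absent (|z−center|=5.180 > r=5); Merging all regions: only the 28×10.5 cube is present, so the union is just that shape — boundary = 77.00 mm; (rotated 75° about Z; rotation is an isometry so areas/perimeters/island counts are preserved). Overall, the cross-section is a single solid region. Total boundary length (outer) = 77.00 mm.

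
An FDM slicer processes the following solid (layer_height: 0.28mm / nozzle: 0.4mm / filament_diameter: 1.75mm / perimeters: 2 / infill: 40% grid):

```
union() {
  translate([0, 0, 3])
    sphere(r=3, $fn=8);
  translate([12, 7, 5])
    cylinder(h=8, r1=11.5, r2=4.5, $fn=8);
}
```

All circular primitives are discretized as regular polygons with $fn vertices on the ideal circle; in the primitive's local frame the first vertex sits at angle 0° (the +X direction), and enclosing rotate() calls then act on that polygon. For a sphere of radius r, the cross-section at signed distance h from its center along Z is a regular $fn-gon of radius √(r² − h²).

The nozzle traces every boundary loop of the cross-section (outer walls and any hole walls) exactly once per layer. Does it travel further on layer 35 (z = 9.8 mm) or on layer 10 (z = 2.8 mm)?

layer 35 (z = 9.8 mm)

Layer 35 (z = 9.8): the sphere is not intersected at this z (|z−center|=6.800 > r=3); the cone at (12, 7) (r1=11.5→r2=4.5) has section circumradius 7.300 here — a regular 8-gon (perimeter = 2·8·7.300·sin(180°/8) = 44.70 mm); Combining (union): only the cone at (12, 7) is present, so the union is just that shape — boundary = 44.70 mm. So its perimeter = 44.70 mm. Layer 10 (z = 2.8): the r=3 sphere contributes a regular 8-gon of circumradius √(3²−0.2²) = 2.993 (perimeter = 2·8·2.993·sin(180°/8) = 18.33 mm); the cone at (12, 7) is absent (z outside [5, 13]); Combining (union): only the r=3 sphere is present, so the union is just that shape — boundary = 18.33 mm. So its perimeter = 18.33 mm. Layer 35 is larger (44.70 vs 18.33 mm).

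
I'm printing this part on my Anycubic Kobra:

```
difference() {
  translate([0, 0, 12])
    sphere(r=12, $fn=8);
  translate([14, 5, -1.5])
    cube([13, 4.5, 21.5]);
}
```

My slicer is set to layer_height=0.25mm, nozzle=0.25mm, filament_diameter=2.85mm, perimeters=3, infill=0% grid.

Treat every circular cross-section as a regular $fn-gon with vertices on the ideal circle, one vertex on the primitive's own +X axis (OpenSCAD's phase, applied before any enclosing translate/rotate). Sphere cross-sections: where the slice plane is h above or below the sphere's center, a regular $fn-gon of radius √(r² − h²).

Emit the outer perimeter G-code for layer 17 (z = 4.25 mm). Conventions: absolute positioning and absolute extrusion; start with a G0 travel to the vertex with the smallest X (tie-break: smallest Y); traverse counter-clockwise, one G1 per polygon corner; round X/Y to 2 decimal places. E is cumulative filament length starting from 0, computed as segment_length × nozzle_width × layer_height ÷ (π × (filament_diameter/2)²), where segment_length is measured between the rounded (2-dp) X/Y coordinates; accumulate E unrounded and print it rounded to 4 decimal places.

G0 X-9.16 Y0.00 Z4.25
G1 X-6.48 Y-6.48 E0.0687
G1 X0.00 Y-9.16 E0.1374
G1 X6.48 Y-6.48 E0.2061
G1 X9.16 Y0.00 E0.2748
G1 X6.48 Y6.48 E0.3435
G1 X0.00 Y9.16 E0.4122
G1 X-6.48 Y6.48 E0.4809
G1 X-9.16 Y0.00 E0.5496

At z = 4.25 mm: the sphere: section is a regular 8-gon, circumradius = √(r²−h²) = √(12²−7.75²) = 9.162; the cube at (14, 5) is present — its section is the full 13×4.5 rectangle; Subtracting the remaining from the first: starting from the r=12 sphere, the 13×4.5 cube at (14, 5) misses the remaining region (no effect) — 1 connected region. The outline is a single polygon with 8 vertices. Extrusion per mm of travel: 0.25 × 0.25 / (π × 1.425²) = 0.009797. Accumulating E over each segment gives final E = 0.5496.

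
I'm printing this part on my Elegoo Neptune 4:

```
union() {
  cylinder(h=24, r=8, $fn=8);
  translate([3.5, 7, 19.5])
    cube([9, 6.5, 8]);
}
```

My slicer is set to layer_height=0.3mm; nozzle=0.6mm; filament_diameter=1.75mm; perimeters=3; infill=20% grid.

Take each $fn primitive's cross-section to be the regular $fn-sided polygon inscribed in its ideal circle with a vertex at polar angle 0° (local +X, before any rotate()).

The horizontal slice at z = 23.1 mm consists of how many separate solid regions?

2

At z = 23.1 mm: the r=8 cylinder gives a regular 8-gon of circumradius 8 (constant along its height); the cube at (3.5, 7) (footprint 9×6.5) is included at this height; Combining (union): the 2 present regions are separate (no shared area or edge), so areas and boundary lengths simply add and each stays a separate island — 2 connected regions. The result has 2 disconnected regions.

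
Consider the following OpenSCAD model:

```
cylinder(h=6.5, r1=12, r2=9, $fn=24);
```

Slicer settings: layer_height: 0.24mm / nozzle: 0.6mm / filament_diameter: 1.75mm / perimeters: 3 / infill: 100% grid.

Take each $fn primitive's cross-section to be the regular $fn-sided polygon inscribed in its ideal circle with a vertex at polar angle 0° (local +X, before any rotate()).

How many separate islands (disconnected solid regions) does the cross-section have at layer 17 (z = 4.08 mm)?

1

At z = 4.08 mm: the cone: at t=0.628 of its height the radius interpolates to r₁+(r₂−r₁)t = 10.117, giving a regular 24-gon of that circumradius. Overall, the cross-section is a single solid region. Island count = 1.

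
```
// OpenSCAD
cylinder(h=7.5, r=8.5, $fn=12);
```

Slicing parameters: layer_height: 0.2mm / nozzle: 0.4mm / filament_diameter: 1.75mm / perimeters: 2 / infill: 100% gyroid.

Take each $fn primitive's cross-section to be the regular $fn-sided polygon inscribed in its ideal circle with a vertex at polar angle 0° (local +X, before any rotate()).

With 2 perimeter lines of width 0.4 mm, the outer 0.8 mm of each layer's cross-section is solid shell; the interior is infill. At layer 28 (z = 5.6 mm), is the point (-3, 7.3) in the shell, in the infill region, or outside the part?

At z = 5.6 mm: the cylinder: section is a regular 12-gon, circumradius r=8.5. Overall, the cross-section is a single solid region. The nearest boundary edge runs (0.00, 8.50)→(-4.25, 7.36); distance from the point to it = 0.38 mm. The point is inside the cross-section, 0.38 mm from the nearest boundary — within the 0.8 mm shell band (2 × 0.4).

shell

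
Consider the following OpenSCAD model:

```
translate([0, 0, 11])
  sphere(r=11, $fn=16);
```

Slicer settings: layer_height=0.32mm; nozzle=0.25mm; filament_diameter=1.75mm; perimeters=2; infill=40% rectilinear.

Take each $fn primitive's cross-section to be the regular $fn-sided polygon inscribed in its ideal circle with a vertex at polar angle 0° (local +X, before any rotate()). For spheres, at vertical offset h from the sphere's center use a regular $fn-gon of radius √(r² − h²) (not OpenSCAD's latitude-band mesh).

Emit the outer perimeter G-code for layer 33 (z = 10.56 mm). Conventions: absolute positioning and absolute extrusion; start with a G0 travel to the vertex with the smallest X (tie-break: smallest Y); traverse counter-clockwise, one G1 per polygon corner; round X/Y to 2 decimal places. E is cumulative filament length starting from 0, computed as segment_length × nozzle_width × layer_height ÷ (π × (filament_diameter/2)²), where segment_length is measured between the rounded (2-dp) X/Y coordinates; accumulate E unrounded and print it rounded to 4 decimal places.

At z = 10.56 mm: the sphere: section is a regular 16-gon, circumradius = √(r²−h²) = √(11²−0.44²) = 10.991. The outline is a single polygon with 16 vertices. Extrusion per mm of travel: 0.25 × 0.32 / (π × 0.875²) = 0.033260. Accumulating E over each segment gives final E = 2.2817.

G0 X-10.99 Y0.00 Z10.56
G1 X-10.15 Y-4.21 E0.1428
G1 X-7.77 Y-7.77 E0.2852
G1 X-4.21 Y-10.15 E0.4276
G1 X0.00 Y-10.99 E0.5704
G1 X4.21 Y-10.15 E0.7132
G1 X7.77 Y-7.77 E0.8556
G1 X10.15 Y-4.21 E0.9981
G1 X10.99 Y0.00 E1.1409
G1 X10.15 Y4.21 E1.2836
G1 X7.77 Y7.77 E1.4261
G1 X4.21 Y10.15 E1.5685
G1 X0.00 Y10.99 E1.7113
G1 X-4.21 Y10.15 E1.8541
G1 X-7.77 Y7.77 E1.9965
G1 X-10.15 Y4.21 E2.1389
G1 X-10.99 Y0.00 E2.2817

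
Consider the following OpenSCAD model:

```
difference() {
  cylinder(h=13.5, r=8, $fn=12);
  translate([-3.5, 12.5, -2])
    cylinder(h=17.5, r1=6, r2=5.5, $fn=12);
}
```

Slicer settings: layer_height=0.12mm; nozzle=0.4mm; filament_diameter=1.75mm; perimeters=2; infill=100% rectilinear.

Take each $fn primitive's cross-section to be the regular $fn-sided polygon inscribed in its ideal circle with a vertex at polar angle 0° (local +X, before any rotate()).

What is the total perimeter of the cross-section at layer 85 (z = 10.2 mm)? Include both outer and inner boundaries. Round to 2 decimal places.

At z = 10.2 mm: the r=8 cylinder contributes a regular 12-gon of circumradius 8 (perimeter = 2·12·8.000·sin(180°/12) = 49.69 mm); the cone at (-3.5, 12.5): at t=0.697 of its height the radius interpolates to r₁+(r₂−r₁)t = 5.651, giving a regular 12-gon of that circumradius (perimeter = 2·12·5.651·sin(180°/12) = 35.10 mm); Taking the first minus the rest: starting from the r=8 cylinder, the cone at (-3.5, 12.5) partially overlaps it — only the 0.68 mm² overlap (of its 95.82 mm²) is removed, clipping the outline — boundary = 49.80 mm. Overall, the cross-section is a single solid region. Total boundary length (outer) = 49.80 mm.

49.80 mm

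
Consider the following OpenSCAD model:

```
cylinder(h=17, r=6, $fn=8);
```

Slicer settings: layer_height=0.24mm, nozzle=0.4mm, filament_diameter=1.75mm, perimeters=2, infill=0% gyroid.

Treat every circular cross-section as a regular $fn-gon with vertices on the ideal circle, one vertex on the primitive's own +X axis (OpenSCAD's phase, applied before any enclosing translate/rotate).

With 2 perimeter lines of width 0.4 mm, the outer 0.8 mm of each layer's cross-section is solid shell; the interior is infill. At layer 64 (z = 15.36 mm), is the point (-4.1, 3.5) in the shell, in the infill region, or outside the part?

shell

At z = 15.36 mm: the r=6 cylinder gives a regular 8-gon of circumradius 6 (constant along its height). Overall, the cross-section is a single solid region. The nearest boundary edge runs (-4.24, 4.24)→(-6.00, 0.00); distance from the point to it = 0.42 mm. The point is inside the cross-section, 0.42 mm from the nearest boundary — within the 0.8 mm shell band (2 × 0.4).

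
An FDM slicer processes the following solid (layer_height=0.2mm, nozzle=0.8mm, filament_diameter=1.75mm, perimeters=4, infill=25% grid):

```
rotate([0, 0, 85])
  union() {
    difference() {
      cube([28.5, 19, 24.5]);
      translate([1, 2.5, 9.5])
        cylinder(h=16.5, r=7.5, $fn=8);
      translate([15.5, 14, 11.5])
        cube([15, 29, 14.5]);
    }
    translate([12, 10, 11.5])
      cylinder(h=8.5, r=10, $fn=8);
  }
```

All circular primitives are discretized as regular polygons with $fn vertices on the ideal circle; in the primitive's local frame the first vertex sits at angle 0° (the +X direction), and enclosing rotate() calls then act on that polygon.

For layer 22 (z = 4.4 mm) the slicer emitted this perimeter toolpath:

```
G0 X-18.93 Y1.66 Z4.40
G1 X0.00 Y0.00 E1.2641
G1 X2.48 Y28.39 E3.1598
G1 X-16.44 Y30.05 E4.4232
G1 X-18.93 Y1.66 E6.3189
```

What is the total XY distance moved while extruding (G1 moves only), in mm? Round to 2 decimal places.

94.99 mm

Sum the Euclidean lengths of each G1 segment: total = 94.99 mm.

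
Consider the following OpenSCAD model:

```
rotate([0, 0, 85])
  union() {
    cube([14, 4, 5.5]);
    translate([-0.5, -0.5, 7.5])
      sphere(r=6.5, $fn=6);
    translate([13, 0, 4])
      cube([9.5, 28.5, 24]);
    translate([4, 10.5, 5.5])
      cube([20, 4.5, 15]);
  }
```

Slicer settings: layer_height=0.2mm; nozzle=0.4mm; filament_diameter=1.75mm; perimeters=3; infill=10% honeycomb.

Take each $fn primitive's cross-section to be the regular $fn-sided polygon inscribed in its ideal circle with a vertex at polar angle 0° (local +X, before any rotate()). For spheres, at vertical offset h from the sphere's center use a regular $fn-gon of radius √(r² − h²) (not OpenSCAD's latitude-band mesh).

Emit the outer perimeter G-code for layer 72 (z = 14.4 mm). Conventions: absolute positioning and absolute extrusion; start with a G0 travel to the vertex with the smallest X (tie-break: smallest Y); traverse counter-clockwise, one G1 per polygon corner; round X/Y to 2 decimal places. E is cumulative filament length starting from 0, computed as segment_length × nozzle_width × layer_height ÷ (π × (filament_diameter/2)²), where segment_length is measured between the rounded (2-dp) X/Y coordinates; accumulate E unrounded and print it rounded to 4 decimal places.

G0 X-27.26 Y15.43 Z14.40
G1 X-13.81 Y14.26 E0.4490
G1 X-14.59 Y5.29 E0.7485
G1 X-10.11 Y4.90 E0.8981
G1 X-9.33 Y13.87 E1.1975
G1 X1.13 Y12.95 E1.5468
G1 X1.96 Y22.41 E1.8626
G1 X-8.50 Y23.33 E2.2119
G1 X-8.37 Y24.82 E2.2616
G1 X-12.85 Y25.22 E2.4112
G1 X-12.98 Y23.72 E2.4613
G1 X-26.43 Y24.90 E2.9104
G1 X-27.26 Y15.43 E3.2266

At z = 14.4 mm: the cube is not intersected at this z (z outside [0, 5.5]); the sphere at (-0.5, -0.5) does not reach this height (|z−center|=6.900 > r=6.5); the cube at (13, 0) is present — its section is the full 9.5×28.5 rectangle; the 20×4.5 cube at (4, 10.5) contributes its full rectangle; Merging all regions: the regions partially overlap (shared area 42.75 mm²), so overlapping operands fuse into one piece — 1 connected region; (whole slice rotated 85° about Z — lengths, areas and connectivity unchanged). The outline is a single polygon with 12 vertices. Extrusion per mm of travel: 0.4 × 0.2 / (π × 0.875²) = 0.033260. Accumulating E over each segment gives final E = 3.2266.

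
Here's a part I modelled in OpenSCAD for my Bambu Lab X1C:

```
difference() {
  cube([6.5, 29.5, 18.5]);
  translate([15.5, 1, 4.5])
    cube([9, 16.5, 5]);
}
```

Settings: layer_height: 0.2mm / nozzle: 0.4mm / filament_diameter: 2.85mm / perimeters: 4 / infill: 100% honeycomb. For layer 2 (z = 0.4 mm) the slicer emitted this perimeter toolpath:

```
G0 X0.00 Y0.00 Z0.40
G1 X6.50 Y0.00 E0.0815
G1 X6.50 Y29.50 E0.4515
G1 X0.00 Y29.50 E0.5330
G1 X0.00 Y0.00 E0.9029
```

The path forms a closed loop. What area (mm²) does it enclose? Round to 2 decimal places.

Apply the shoelace formula to the sequence of (X, Y) vertices; enclosed area = 191.75 mm².

191.75 mm²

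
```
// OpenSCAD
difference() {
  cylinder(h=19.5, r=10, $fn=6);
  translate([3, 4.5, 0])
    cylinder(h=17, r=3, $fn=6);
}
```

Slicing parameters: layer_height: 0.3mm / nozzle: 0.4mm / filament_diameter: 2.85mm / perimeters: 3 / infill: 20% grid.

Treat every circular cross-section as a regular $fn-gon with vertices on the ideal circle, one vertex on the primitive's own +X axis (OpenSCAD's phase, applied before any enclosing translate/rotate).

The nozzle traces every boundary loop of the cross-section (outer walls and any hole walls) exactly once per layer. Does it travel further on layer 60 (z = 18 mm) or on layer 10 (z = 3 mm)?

layer 10 (z = 3 mm)

Layer 60 (z = 18): the r=10 cylinder contributes a regular 6-gon of circumradius 10 (perimeter = 2·6·10.000·sin(180°/6) = 60.00 mm); the cylinder at (3, 4.5) is not intersected at this z (z outside [0, 17]); Subtracting the remaining from the first: none of the subtracted shapes is present at this height, so the r=10 cylinder is unchanged — boundary = 60.00 mm. So its perimeter = 60.00 mm. Layer 10 (z = 3): the cylinder: section is a regular 6-gon, circumradius r=10 (perimeter = 2·6·10.000·sin(180°/6) = 60.00 mm); the cylinder at (3, 4.5): section is a regular 6-gon, circumradius r=3 (perimeter = 2·6·3.000·sin(180°/6) = 18.00 mm); Taking the first minus the rest: starting from the r=10 cylinder, the r=3 cylinder at (3, 4.5) lies wholly inside it (removes its full 23.38 mm² and its 18.00 mm outline becomes a hole wall) — boundary (outer + 1 inner loop) = 78.00 mm. So its perimeter = 78.00 mm. Layer 10 is larger (78.00 vs 60.00 mm).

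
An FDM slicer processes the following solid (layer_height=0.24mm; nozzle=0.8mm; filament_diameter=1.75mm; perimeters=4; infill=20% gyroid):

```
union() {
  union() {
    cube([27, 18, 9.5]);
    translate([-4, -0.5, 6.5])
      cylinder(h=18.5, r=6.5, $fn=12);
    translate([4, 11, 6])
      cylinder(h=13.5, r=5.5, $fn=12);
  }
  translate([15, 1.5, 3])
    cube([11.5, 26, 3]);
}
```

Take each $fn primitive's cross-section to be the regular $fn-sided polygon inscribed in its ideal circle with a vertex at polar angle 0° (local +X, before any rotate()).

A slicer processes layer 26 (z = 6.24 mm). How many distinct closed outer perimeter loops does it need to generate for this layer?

1

At z = 6.24 mm: the 27×18 cube contributes its full rectangle; the cylinder at (-4, -0.5) does not reach this height (z outside [6.5, 25]); the cylinder at (4, 11): section is a regular 12-gon, circumradius r=5.5; Combining (union): the regions partially overlap (shared area 83.94 mm²), so overlapping operands fuse into one piece — 1 connected region; the cube at (15, 1.5) does not reach this height (z outside [3, 6]); Combining (union): only the result so far is present, so the union is just that shape — 1 connected region. The result has 1 disconnected region.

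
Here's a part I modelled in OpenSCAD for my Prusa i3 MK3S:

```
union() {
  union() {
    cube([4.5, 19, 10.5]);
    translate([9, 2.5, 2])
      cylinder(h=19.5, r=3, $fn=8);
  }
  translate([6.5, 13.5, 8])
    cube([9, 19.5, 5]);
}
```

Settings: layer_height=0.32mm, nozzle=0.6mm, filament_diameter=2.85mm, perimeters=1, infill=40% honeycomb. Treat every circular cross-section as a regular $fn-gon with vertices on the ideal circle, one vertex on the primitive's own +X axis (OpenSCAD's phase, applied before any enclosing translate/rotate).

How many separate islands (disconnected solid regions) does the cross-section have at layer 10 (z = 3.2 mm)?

At z = 3.2 mm: the cube (footprint 4.5×19) is included at this height; the r=3 cylinder at (9, 2.5) gives a regular 8-gon of circumradius 3 (constant along its height); Combining (union): the 2 present regions are separate (no shared area or edge), so areas and boundary lengths simply add and each stays a separate island — 2 connected regions; the cube at (6.5, 13.5) does not reach this height (z outside [8, 13]); Combining (union): only the result so far is present, so the union is just that shape — 2 connected regions. Overall, the cross-section has 2 separate islands. Island count = 2.

2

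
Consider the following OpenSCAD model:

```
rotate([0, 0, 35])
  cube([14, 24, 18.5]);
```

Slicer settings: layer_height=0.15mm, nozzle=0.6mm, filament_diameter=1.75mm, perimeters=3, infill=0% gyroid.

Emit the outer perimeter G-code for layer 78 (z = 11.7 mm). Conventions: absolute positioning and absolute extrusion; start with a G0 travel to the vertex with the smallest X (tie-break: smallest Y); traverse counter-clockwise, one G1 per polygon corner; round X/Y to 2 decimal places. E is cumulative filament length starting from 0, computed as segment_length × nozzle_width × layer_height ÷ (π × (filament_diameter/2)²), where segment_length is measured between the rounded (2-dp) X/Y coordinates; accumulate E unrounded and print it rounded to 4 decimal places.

G0 X-13.77 Y19.66 Z11.70
G1 X0.00 Y0.00 E0.8981
G1 X11.47 Y8.03 E1.4220
G1 X-2.30 Y27.69 E2.3202
G1 X-13.77 Y19.66 E2.8441

At z = 11.7 mm: the 14×24 cube contributes its full rectangle; (rotated 35° about Z; rotation is an isometry so areas/perimeters/island counts are preserved). The outline is a single polygon with 4 vertices. Extrusion per mm of travel: 0.6 × 0.15 / (π × 0.875²) = 0.037418. Accumulating E over each segment gives final E = 2.8441.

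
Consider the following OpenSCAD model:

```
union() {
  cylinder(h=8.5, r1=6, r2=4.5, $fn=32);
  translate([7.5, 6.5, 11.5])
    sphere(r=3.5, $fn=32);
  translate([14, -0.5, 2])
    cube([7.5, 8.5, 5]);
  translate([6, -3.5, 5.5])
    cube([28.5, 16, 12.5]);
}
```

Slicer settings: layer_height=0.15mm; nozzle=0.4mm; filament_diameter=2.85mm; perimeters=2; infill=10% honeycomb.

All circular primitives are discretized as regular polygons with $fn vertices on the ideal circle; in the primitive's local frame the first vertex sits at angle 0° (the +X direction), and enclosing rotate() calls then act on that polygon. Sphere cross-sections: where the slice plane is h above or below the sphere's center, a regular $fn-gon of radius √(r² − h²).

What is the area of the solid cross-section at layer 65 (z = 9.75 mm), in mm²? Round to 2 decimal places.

461.66 mm²

At z = 9.75 mm: the cone is not intersected at this z (z outside [0, 8.5]); the r=3.5 sphere at (7.5, 6.5) contributes a regular 32-gon of circumradius √(3.5²−1.75²) = 3.031 (area = (32/2)·3.031²·sin(360°/32) = 28.68 mm²); the cube at (14, -0.5) is absent (z outside [2, 7]); the 28.5×16 cube at (6, -3.5) contributes its full rectangle (area 456.00 mm²); Merging all regions: the regions partially overlap — summed areas 484.68 mm² minus the doubly-counted overlap 23.01 mm² gives 461.66 mm² — area = 461.66 mm². Overall, the cross-section is a single solid region. Net area = 461.66 mm².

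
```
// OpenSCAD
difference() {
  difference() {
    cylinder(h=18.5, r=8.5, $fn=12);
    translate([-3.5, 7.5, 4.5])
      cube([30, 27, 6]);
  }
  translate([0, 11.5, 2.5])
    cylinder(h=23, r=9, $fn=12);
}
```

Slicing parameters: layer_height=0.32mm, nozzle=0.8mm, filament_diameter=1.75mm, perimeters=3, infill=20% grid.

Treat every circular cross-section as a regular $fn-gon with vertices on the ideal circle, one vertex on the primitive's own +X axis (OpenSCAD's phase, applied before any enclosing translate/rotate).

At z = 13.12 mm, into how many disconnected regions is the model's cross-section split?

1

At z = 13.12 mm: the r=8.5 cylinder gives a regular 12-gon of circumradius 8.5 (constant along its height); the cube at (-3.5, 7.5) does not reach this height (z outside [4.5, 10.5]); After the difference (first − rest): none of the subtracted shapes is present at this height, so the r=8.5 cylinder is unchanged — 1 connected region; the cylinder at (0, 11.5): section is a regular 12-gon, circumradius r=9; Subtracting the remaining from the first: starting from that combined region, the r=9 cylinder at (0, 11.5) partially overlaps it — only the 48.90 mm² overlap (of its 243.00 mm²) is removed, clipping the outline — 1 connected region. The result has 1 disconnected region.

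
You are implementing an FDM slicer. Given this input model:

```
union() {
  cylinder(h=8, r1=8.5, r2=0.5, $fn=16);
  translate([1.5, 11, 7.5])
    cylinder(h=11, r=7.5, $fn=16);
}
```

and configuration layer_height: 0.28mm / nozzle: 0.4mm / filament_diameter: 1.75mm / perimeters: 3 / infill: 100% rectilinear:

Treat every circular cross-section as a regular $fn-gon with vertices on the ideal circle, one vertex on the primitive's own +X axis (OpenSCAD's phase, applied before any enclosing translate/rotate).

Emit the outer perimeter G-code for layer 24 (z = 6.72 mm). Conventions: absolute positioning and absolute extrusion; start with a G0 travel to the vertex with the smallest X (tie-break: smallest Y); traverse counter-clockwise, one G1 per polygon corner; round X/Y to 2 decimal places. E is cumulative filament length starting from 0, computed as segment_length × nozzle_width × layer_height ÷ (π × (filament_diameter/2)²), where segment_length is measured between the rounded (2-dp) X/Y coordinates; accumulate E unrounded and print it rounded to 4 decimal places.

At z = 6.72 mm: the cone: at t=0.840 of its height the radius interpolates to r₁+(r₂−r₁)t = 1.780, giving a regular 16-gon of that circumradius; the cylinder at (1.5, 11) is absent (z outside [7.5, 18.5]); Combining (union): only the cone is present, so the union is just that shape — 1 connected region. The outline is a single polygon with 16 vertices. Extrusion per mm of travel: 0.4 × 0.28 / (π × 0.875²) = 0.046564. Accumulating E over each segment gives final E = 0.5169.

G0 X-1.78 Y0.00 Z6.72
G1 X-1.64 Y-0.68 E0.0323
G1 X-1.26 Y-1.26 E0.0646
G1 X-0.68 Y-1.64 E0.0969
G1 X0.00 Y-1.78 E0.1292
G1 X0.68 Y-1.64 E0.1616
G1 X1.26 Y-1.26 E0.1938
G1 X1.64 Y-0.68 E0.2261
G1 X1.78 Y0.00 E0.2585
G1 X1.64 Y0.68 E0.2908
G1 X1.26 Y1.26 E0.3231
G1 X0.68 Y1.64 E0.3554
G1 X0.00 Y1.78 E0.3877
G1 X-0.68 Y1.64 E0.4200
G1 X-1.26 Y1.26 E0.4523
G1 X-1.64 Y0.68 E0.4846
G1 X-1.78 Y0.00 E0.5169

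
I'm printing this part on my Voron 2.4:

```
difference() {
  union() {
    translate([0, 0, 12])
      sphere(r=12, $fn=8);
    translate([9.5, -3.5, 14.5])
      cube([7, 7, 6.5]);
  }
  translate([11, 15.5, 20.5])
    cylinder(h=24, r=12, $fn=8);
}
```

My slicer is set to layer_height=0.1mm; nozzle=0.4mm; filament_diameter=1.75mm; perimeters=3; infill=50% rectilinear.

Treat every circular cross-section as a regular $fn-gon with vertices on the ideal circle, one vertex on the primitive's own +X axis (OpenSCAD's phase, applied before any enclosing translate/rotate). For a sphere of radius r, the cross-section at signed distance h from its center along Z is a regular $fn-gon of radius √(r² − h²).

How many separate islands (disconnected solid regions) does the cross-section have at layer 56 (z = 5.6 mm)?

1

At z = 5.6 mm: the sphere: section is a regular 8-gon, circumradius = √(r²−h²) = √(12²−6.4²) = 10.151; the cube at (9.5, -3.5) is not intersected at this z (z outside [14.5, 21]); Combining (union): only the r=12 sphere is present, so the union is just that shape — 1 connected region; the cylinder at (11, 15.5) is absent (z outside [20.5, 44.5]); Taking the first minus the rest: none of the subtracted shapes is present at this height, so the result so far is unchanged — 1 connected region. Overall, the cross-section is a single solid region. Island count = 1.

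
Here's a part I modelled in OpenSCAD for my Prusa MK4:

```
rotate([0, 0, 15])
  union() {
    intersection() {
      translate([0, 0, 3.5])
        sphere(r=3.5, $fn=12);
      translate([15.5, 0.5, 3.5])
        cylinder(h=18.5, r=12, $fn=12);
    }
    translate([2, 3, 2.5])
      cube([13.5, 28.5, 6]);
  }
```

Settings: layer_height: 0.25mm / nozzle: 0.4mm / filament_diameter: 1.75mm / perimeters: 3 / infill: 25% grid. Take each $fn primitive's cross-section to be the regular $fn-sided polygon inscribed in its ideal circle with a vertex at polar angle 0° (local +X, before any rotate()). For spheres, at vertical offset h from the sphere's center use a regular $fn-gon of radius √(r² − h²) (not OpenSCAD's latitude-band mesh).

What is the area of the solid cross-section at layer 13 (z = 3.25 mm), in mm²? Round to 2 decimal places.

At z = 3.25 mm: the sphere: section is a regular 12-gon, circumradius = √(r²−h²) = √(3.5²−0.25²) = 3.491 (area = (12/2)·3.491²·sin(360°/12) = 36.56 mm²); the cylinder at (15.5, 0.5) is absent (z outside [3.5, 22]); After intersecting: at least one operand is absent at this height, so nothing remains; the 13.5×28.5 cube at (2, 3) contributes its full rectangle (area 384.75 mm²); Combining (union): only the 13.5×28.5 cube at (2, 3) is present, so the union is just that shape — area = 384.75 mm²; (rotated 15° about Z; rotation is an isometry so areas/perimeters/island counts are preserved). Overall, the cross-section is a single solid region. Net area = 384.75 mm².

384.75 mm²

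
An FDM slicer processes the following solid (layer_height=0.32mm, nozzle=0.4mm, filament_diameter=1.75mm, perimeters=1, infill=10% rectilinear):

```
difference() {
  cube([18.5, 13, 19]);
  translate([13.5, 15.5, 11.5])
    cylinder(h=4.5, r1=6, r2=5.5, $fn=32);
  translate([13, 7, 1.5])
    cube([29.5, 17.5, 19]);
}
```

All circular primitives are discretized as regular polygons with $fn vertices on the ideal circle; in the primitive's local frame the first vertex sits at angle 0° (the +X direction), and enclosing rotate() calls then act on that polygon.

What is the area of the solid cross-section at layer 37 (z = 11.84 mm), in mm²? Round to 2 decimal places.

195.89 mm²

At z = 11.84 mm: the 18.5×13 cube contributes its full rectangle (area 240.50 mm²); the cone at (13.5, 15.5) (r1=6→r2=5.5) has section circumradius 5.962 here — a regular 32-gon (area = (32/2)·5.962²·sin(360°/32) = 110.96 mm²); the cube at (13, 7) (footprint 29.5×17.5) is included at this height (area 516.25 mm²); Subtracting the remaining from the first: starting from the 18.5×13 cube (240.50 mm²), the cone at (13.5, 15.5) partially overlaps it — only the 26.52 mm² overlap (of its 110.96 mm²) is removed, clipping the outline; the 29.5×17.5 cube at (13, 7) partially overlaps it — only the 18.09 mm² overlap (of its 516.25 mm²) is removed, clipping the outline — area = 195.89 mm². Overall, the cross-section is a single solid region. Net area = 195.89 mm².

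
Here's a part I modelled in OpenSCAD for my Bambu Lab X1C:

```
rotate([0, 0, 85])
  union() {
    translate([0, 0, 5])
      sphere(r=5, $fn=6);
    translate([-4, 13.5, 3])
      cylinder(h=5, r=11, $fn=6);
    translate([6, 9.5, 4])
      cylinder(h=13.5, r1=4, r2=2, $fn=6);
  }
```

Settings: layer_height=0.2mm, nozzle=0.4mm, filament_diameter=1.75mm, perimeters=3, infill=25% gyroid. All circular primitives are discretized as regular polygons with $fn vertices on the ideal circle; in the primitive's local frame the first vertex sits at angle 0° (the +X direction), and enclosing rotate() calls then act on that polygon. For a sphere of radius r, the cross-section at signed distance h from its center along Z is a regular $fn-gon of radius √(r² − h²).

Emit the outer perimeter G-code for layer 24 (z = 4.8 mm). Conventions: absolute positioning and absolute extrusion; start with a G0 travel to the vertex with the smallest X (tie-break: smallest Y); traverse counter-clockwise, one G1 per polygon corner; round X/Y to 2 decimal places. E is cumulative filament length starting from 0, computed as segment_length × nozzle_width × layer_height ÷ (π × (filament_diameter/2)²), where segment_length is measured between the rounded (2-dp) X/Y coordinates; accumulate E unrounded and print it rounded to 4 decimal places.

G0 X-23.77 Y-7.46 Z4.80
G1 X-14.76 Y-13.77 E0.3659
G1 X-4.79 Y-9.12 E0.7318
G1 X-4.19 Y-2.35 E0.9578
G1 X-0.44 Y-4.98 E1.1101
G1 X4.09 Y-2.87 E1.2764
G1 X4.53 Y2.11 E1.4426
G1 X0.44 Y4.98 E1.6088
G1 X-4.09 Y2.87 E1.7750
G1 X-4.16 Y2.07 E1.8017
G1 X-6.95 Y4.03 E1.9152
G1 X-5.76 Y4.58 E1.9588
G1 X-5.42 Y8.45 E2.0880
G1 X-8.60 Y10.67 E2.2170
G1 X-12.12 Y9.03 E2.3461
G1 X-12.23 Y7.73 E2.3895
G1 X-12.84 Y8.15 E2.4141
G1 X-22.81 Y3.50 E2.7800
G1 X-23.77 Y-7.46 E3.1460

At z = 4.8 mm: the r=5 sphere contributes a regular 6-gon of circumradius √(5²−0.2²) = 4.996; the cylinder at (-4, 13.5): section is a regular 6-gon, circumradius r=11; the cone at (6, 9.5) (r1=4→r2=2) has section circumradius 3.881 here — a regular 6-gon; Combining (union): the regions partially overlap (shared area 12.99 mm²), so overlapping operands fuse into one piece — 1 connected region; (rotated 85° about Z; rotation is an isometry so areas/perimeters/island counts are preserved). The outline is a single polygon with 18 vertices. Extrusion per mm of travel: 0.4 × 0.2 / (π × 0.875²) = 0.033260. Accumulating E over each segment gives final E = 3.1460.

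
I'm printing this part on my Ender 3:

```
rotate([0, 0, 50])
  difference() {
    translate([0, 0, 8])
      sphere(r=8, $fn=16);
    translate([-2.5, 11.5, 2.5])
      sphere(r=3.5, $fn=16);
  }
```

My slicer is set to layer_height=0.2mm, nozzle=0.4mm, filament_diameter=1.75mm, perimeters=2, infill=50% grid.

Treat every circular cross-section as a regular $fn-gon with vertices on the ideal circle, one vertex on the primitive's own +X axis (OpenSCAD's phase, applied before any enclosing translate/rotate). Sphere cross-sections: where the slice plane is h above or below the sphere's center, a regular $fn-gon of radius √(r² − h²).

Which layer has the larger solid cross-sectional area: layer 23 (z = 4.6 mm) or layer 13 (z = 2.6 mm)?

Layer 23 (z = 4.6): the r=8 sphere slices to a regular 16-gon of circumradius 7.242 (√(r²−h²) with h=3.4 from center) (area = (16/2)·7.242²·sin(360°/16) = 160.54 mm²); the sphere at (-2.5, 11.5): section is a regular 16-gon, circumradius = √(r²−h²) = √(3.5²−2.1²) = 2.800 (area = (16/2)·2.800²·sin(360°/16) = 24.00 mm²); After the difference (first − rest): starting from the r=8 sphere (160.54 mm²), the r=3.5 sphere at (-2.5, 11.5) misses the remaining region (no effect) — area = 160.54 mm²; (rotated 50° about Z; rotation is an isometry so areas/perimeters/island counts are preserved). So its area = 160.54 mm². Layer 13 (z = 2.6): the r=8 sphere slices to a regular 16-gon of circumradius 5.903 (√(r²−h²) with h=5.4 from center) (area = (16/2)·5.903²·sin(360°/16) = 106.66 mm²); the r=3.5 sphere at (-2.5, 11.5) contributes a regular 16-gon of circumradius √(3.5²−0.1²) = 3.499 (area = (16/2)·3.499²·sin(360°/16) = 37.47 mm²); After the difference (first − rest): starting from the r=8 sphere (106.66 mm²), the r=3.5 sphere at (-2.5, 11.5) misses the remaining region (no effect) — area = 106.66 mm²; (whole slice rotated 50° about Z — lengths, areas and connectivity unchanged). So its area = 106.66 mm². Layer 23 is larger (160.54 vs 106.66 mm²).

layer 23 (z = 4.6 mm)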